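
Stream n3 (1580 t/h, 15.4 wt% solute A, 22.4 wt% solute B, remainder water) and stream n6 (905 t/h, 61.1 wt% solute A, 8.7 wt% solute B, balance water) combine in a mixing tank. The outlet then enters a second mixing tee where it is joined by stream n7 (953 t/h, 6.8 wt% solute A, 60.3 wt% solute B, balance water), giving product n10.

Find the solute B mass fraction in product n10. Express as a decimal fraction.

Overall, product flow = 3438 t/h.
solute B in = 1580×0.224 + 905×0.087 + 953×0.603 = 1007.3 t/h.
solute B fraction in n10 = 0.2930.

0.2930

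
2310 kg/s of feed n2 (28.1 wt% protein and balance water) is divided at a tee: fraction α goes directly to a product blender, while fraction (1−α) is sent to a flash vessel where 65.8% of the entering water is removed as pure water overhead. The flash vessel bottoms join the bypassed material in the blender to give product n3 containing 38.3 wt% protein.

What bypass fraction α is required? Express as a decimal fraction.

All 2310×0.281 = 649.11 kg/s of protein reaches n3, so n3 = 649.11/0.383 = 1694.8 kg/s and vapour = 615.2 kg/s.
The evaporator receives (1−α)·2310 of feed at 0.719 water and removes 0.658 of that water:
0.658×0.719×(1−α)×2310 = 615.2
(1−α) = 615.2/1092.9 = 0.5629;  α = 0.4371.

0.437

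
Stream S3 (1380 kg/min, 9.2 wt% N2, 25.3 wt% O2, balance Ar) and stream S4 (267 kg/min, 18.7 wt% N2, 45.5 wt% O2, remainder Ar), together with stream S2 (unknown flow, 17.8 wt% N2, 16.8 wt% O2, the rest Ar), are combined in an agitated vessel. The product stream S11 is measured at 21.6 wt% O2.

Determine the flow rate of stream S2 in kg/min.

Let S2 be the unknown flow. Total out = 1647 + S2.
O2 balance: 470.62 + 0.168·S2 = 0.216·(1647 + S2)
(0.168 − 0.216)·S2 = 0.216×1647 − 470.62 = -114.87
S2 = -114.87 / -0.048 = 2393.2 kg/min

2393 kg/min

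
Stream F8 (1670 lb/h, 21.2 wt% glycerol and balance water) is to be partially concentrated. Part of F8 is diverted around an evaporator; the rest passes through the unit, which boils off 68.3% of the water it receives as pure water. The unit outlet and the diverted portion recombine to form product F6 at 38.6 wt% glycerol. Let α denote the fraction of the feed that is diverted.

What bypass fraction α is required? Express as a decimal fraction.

All 1670×0.212 = 354.04 lb/h of glycerol reaches F6, so F6 = 354.04/0.386 = 917.2 lb/h and vapour = 752.8 lb/h.
The evaporator receives (1−α)·1670 of feed at 0.788 water and removes 0.683 of that water:
0.683×0.788×(1−α)×1670 = 752.8
(1−α) = 752.8/898.8 = 0.8376;  α = 0.1624.

0.162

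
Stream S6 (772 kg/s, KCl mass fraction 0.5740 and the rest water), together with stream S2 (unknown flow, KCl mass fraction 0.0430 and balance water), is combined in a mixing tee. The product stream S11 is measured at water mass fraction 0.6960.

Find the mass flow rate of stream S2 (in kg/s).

798.6 kg/s

Let S2 be the unknown flow. Total out = 772 + S2.
water balance: 328.87 + 0.957·S2 = 0.696·(772 + S2)
(0.957 − 0.696)·S2 = 0.696×772 − 328.87 = 208.44
S2 = 208.44 / 0.261 = 798.62 kg/s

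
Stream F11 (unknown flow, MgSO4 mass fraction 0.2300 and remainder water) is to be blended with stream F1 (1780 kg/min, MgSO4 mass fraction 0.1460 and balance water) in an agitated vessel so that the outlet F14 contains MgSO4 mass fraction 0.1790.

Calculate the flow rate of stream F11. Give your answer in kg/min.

Let F11 be the unknown flow. Total out = 1780 + F11.
MgSO4 balance: 259.88 + 0.230·F11 = 0.179·(1780 + F11)
(0.230 − 0.179)·F11 = 0.179×1780 − 259.88 = 58.74
F11 = 58.74 / 0.051 = 1151.8 kg/min

1152 kg/min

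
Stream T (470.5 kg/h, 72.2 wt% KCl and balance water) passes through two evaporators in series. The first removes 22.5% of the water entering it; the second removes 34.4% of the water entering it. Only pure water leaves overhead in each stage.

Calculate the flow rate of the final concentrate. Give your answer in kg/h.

406.2 kg/h

water in feed = 470.5×0.278 = 130.8 kg/h.
After stage 1: water left = (1−0.225)×130.8 = 101.37; stream total = 441.07 kg/h.
After stage 2: water left = (1−0.344)×101.37 = 66.498; final concentrate = 406.2 kg/h.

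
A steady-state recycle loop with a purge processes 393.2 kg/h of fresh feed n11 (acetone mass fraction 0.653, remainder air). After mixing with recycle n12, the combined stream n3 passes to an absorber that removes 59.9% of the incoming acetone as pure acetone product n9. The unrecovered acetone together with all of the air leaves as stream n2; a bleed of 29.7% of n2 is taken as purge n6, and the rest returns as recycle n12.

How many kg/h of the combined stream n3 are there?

air enters only via n11 and leaves only via the purge: 393.2×0.347 = 0.297×(air in n2), and the absorber passes all air, so air in n3 = air in n2 = 459.4 kg/h.
acetone in n3: m_A = 393.2×0.653 + (1−0.297)·(1−0.599)·m_A, so m_A = 256.76/0.7181 = 357.56 kg/h.
n3 = 357.56 + 459.4 = 816.95 kg/h.

817 kg/h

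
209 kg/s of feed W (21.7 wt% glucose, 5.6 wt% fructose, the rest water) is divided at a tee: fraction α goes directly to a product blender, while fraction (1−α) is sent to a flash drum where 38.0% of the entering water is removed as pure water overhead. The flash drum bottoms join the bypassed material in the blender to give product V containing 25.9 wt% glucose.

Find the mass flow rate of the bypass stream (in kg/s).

86.32 kg/s

All 209×0.217 = 45.353 kg/s of glucose reaches V, so V = 45.353/0.259 = 175.11 kg/s and vapour = 33.892 kg/s.
The evaporator receives (1−α)·209 of feed at 0.727 water and removes 0.380 of that water:
0.380×0.727×(1−α)×209 = 33.892
(1−α) = 33.892/57.738 = 0.5870;  α = 0.4130.
Bypass flow = 0.4130×209 = 86.319 kg/s.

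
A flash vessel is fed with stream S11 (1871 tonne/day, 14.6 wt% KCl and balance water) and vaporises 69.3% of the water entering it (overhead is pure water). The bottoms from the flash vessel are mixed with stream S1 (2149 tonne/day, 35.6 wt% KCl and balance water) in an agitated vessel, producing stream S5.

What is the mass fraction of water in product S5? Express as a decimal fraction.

0.644

Vapour removed = 0.693×0.854×1871 = 1107.3 tonne/day; concentrate = 763.7 tonne/day.
water reaching the mixer = 490.54 (from concentrate) + 2149×0.644 = 1874.5 tonne/day.
Product flow = 763.7 + 2149 = 2912.7 tonne/day; water fraction = 0.644.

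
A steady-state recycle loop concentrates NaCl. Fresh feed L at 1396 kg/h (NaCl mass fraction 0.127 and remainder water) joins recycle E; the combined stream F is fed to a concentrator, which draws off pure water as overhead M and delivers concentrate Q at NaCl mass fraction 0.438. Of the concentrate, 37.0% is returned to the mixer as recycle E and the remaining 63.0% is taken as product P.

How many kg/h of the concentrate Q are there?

Overall NaCl balance (none leaves overhead): NaCl in fresh feed = NaCl in product, i.e. 1396×0.127 = (1−0.370)·Q·0.438.
Q = 177.29/(0.438×0.630) = 642.5 kg/h.

642.5 kg/h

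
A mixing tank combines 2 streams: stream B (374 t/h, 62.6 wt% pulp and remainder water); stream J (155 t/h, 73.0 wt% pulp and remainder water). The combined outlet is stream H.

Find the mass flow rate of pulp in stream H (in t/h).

347.3 t/h

pulp out = pulp in = 374×0.626 + 155×0.730 = 347.27 t/h.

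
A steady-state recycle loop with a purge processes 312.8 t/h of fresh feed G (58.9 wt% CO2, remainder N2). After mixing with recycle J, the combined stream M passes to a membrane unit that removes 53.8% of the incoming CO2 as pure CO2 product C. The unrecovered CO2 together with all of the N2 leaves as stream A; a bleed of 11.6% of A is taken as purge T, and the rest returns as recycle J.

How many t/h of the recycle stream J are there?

N2 enters only via G and leaves only via the purge: 312.8×0.411 = 0.116×(N2 in A), and the membrane unit passes all N2, so N2 in M = N2 in A = 1108.3 t/h.
CO2 in M: m_A = 312.8×0.589 + (1−0.116)·(1−0.538)·m_A, so m_A = 184.24/0.5916 = 311.43 t/h.
A = (1−0.538)×311.43 + 1108.3 = 1252.2 t/h.
Recycle J = (1−0.116)×1252.2 = 1106.9 t/h.

1107 t/h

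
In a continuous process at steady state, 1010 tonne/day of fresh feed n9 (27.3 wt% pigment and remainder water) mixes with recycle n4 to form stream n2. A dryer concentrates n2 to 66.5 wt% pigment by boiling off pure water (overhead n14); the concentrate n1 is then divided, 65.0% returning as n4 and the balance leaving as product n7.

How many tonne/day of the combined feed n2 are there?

1780 tonne/day

Overall pigment balance (none leaves overhead): pigment in fresh feed = pigment in product, i.e. 1010×0.273 = (1−0.650)·n1·0.665.
n1 = 275.73/(0.665×0.350) = 1184.7 tonne/day.
Recycle n4 = 0.650×1184.7 = 770.03 tonne/day.
Combined feed n2 = 1010 + 770.03 = 1780 tonne/day.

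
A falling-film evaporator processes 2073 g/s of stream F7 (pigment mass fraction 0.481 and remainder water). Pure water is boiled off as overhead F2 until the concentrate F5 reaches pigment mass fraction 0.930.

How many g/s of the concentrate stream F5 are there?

pigment is conserved: 2073×0.481 = 997.11 g/s all reports to the concentrate.
Concentrate = 997.11/(target fraction) = 1072.2 g/s.

1072 g/s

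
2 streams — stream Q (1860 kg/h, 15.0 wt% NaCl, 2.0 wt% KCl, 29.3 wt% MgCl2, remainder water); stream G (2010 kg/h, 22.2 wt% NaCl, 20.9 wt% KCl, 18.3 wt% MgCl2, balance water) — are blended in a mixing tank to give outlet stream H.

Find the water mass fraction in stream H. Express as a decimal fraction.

Total flow out = 1860 + 2010 = 3870 kg/h.
water in = 1860×0.537 + 2010×0.386 = 1774.7 kg/h.
water mass fraction in H = 1774.7/3870 = 0.459.

0.459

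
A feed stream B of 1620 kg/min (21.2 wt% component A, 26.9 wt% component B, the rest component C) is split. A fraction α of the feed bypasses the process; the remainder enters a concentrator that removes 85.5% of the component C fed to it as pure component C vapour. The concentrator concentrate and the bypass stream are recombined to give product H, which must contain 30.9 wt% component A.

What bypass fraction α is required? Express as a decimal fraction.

All 1620×0.212 = 343.44 kg/min of component A reaches H, so H = 343.44/0.309 = 1111.5 kg/min and vapour = 508.54 kg/min.
The evaporator receives (1−α)·1620 of feed at 0.519 component C and removes 0.855 of that component C:
0.855×0.519×(1−α)×1620 = 508.54
(1−α) = 508.54/718.87 = 0.7074;  α = 0.2926.

0.293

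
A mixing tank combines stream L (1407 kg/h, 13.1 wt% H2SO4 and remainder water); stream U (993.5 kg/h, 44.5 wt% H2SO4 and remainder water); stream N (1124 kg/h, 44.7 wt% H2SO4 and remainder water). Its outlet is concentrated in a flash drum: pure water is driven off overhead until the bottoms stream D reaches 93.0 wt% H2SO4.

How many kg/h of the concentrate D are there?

H2SO4 entering = 1407×0.131 + 993.5×0.445 + 1124×0.447 = 1128.9 kg/h.
All H2SO4 reports to D, so D = 1128.9/0.930 = 1213.8 kg/h.

1214 kg/h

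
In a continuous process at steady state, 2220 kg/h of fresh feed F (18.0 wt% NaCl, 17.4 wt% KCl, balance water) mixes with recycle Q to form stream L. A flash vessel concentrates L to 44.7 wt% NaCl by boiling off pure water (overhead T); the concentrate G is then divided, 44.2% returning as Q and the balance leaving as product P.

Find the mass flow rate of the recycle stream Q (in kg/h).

Overall NaCl balance (none leaves overhead): NaCl in fresh feed = NaCl in product, i.e. 2220×0.180 = (1−0.442)·G·0.447.
G = 399.6/(0.447×0.558) = 1602.1 kg/h.
Recycle Q = 0.442×1602.1 = 708.12 kg/h.

708.1 kg/h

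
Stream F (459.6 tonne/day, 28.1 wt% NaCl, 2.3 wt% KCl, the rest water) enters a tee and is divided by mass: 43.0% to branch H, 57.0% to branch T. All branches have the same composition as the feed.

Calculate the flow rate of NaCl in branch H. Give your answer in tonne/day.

Branch H total = 0.430×459.6 = 197.63 tonne/day.
NaCl in H = 0.281×197.63 = 55.533 tonne/day.

55.53 tonne/day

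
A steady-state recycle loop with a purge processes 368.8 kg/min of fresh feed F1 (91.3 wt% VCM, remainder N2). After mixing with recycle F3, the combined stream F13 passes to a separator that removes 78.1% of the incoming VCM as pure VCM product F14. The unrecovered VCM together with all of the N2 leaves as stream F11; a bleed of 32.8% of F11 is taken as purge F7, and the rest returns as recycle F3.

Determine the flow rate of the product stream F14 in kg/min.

308.4 kg/min

VCM in F13: m_A = 368.8×0.913 + (1−0.328)·(1−0.781)·m_A, so m_A = 336.71/0.8528 = 394.82 kg/min.
Product F14 = 0.781×394.82 = 308.35 kg/min.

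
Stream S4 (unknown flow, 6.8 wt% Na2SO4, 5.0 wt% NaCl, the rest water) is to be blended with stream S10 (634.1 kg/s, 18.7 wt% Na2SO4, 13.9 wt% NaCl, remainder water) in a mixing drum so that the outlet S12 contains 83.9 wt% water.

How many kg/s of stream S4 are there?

Let S4 be the unknown flow. Total out = 634.1 + S4.
water balance: 427.38 + 0.882·S4 = 0.839·(634.1 + S4)
(0.882 − 0.839)·S4 = 0.839×634.1 − 427.38 = 104.63
S4 = 104.63 / 0.043 = 2433.2 kg/s

2433 kg/s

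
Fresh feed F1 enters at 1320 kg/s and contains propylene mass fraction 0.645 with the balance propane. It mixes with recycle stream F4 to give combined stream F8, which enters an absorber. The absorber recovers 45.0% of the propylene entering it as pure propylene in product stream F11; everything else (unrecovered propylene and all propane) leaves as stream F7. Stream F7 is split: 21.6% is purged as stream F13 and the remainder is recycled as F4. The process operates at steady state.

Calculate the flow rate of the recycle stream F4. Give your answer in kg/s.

propane enters only via F1 and leaves only via the purge: 1320×0.355 = 0.216×(propane in F7), and the absorber passes all propane, so propane in F8 = propane in F7 = 2169.4 kg/s.
propylene in F8: m_A = 1320×0.645 + (1−0.216)·(1−0.450)·m_A, so m_A = 851.4/0.5688 = 1496.8 kg/s.
F7 = (1−0.450)×1496.8 + 2169.4 = 2992.7 kg/s.
Recycle F4 = (1−0.216)×2992.7 = 2346.3 kg/s.

2346 kg/s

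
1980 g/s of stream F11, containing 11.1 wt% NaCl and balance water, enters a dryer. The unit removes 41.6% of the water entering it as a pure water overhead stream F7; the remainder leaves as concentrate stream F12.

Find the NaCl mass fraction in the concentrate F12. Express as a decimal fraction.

NaCl is not removed: 1980×0.111 = 219.78 g/s of NaCl enters F12.
water entering = 1980×0.889 = 1760.2 g/s; overhead removed = 0.416×1760.2 = 732.25 g/s.
Concentrate = 1980 − 732.25 = 1247.7 g/s.
Mass fraction = 219.78/1247.7 = 0.176.

0.176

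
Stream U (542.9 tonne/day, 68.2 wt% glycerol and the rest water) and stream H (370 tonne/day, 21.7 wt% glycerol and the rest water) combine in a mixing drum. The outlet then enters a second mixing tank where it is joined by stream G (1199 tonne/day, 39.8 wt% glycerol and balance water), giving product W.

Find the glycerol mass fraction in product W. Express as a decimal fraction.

0.439

Overall, product flow = 2111.9 tonne/day.
glycerol in = 542.9×0.682 + 370×0.217 + 1199×0.398 = 927.75 tonne/day.
glycerol fraction in W = 0.439.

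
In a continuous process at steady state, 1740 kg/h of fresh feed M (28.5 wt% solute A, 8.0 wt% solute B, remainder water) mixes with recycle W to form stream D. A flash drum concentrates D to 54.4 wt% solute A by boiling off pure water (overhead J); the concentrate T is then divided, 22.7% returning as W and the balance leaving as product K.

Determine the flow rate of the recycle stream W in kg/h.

267.7 kg/h

Overall solute A balance (none leaves overhead): solute A in fresh feed = solute A in product, i.e. 1740×0.285 = (1−0.227)·T·0.544.
T = 495.9/(0.544×0.773) = 1179.3 kg/h.
Recycle W = 0.227×1179.3 = 267.7 kg/h.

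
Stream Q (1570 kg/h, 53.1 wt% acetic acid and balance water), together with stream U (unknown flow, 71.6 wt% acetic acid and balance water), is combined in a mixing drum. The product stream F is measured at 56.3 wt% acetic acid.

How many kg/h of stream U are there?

Let U be the unknown flow. Total out = 1570 + U.
acetic acid balance: 833.67 + 0.716·U = 0.563·(1570 + U)
(0.716 − 0.563)·U = 0.563×1570 − 833.67 = 50.24
U = 50.24 / 0.153 = 328.37 kg/h

328.4 kg/h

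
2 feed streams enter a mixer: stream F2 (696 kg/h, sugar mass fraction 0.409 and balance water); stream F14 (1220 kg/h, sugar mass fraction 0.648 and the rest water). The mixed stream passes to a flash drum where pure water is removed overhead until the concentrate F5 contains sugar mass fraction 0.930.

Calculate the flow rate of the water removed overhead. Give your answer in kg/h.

sugar entering = 696×0.409 + 1220×0.648 = 1075.2 kg/h.
All sugar reports to F5, so F5 = 1075.2/0.930 = 1156.2 kg/h.
Total feed = 1916 kg/h; overhead = 1916 − 1156.2 = 759.85 kg/h.

759.8 kg/h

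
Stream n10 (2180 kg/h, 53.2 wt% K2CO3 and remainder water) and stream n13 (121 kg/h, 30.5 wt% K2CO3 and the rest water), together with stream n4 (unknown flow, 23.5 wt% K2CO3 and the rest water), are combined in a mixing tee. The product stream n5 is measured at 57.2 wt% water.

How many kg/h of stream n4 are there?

1098 kg/h

Let n4 be the unknown flow. Total out = 2301 + n4.
water balance: 1104.3 + 0.765·n4 = 0.572·(2301 + n4)
(0.765 − 0.572)·n4 = 0.572×2301 − 1104.3 = 211.84
n4 = 211.84 / 0.193 = 1097.6 kg/h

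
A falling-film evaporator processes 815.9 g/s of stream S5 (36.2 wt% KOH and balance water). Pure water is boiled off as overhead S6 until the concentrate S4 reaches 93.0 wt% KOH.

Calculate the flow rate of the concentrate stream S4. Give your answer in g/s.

KOH is conserved: 815.9×0.362 = 295.36 g/s all reports to the concentrate.
Concentrate = 295.36/(target fraction) = 317.59 g/s.

317.6 g/s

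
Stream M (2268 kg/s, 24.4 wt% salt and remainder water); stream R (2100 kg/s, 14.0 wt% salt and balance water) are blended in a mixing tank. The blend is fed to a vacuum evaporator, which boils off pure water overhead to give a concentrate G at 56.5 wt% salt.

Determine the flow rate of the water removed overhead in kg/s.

2868 kg/s

salt entering = 2268×0.244 + 2100×0.140 = 847.39 kg/s.
All salt reports to G, so G = 847.39/0.565 = 1499.8 kg/s.
Total feed = 4368 kg/s; overhead = 4368 − 1499.8 = 2868.2 kg/s.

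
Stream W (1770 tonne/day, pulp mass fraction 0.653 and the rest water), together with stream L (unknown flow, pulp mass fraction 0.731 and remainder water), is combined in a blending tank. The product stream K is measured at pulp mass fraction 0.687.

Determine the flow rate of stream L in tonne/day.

1368 tonne/day

Let L be the unknown flow. Total out = 1770 + L.
pulp balance: 1155.8 + 0.731·L = 0.687·(1770 + L)
(0.731 − 0.687)·L = 0.687×1770 − 1155.8 = 60.18
L = 60.18 / 0.044 = 1367.7 tonne/day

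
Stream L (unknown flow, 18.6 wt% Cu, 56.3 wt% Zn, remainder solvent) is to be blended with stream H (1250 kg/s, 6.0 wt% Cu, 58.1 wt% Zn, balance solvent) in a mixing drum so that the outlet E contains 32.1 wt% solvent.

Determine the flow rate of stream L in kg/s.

Let L be the unknown flow. Total out = 1250 + L.
solvent balance: 448.75 + 0.251·L = 0.321·(1250 + L)
(0.251 − 0.321)·L = 0.321×1250 − 448.75 = -47.5
L = -47.5 / -0.070 = 678.57 kg/s

678.6 kg/s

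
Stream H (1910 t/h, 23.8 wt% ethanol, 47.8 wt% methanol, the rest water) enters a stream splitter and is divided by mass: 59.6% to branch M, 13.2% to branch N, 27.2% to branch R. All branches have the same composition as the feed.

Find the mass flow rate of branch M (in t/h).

Branch M flow = 0.596×1910 = 1138.4 t/h.

1138 t/h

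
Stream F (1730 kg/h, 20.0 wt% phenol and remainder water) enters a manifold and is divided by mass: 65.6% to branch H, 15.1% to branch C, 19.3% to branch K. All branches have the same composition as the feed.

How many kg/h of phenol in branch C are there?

52.25 kg/h

Branch C total = 0.151×1730 = 261.23 kg/h.
phenol in C = 0.200×261.23 = 52.246 kg/h.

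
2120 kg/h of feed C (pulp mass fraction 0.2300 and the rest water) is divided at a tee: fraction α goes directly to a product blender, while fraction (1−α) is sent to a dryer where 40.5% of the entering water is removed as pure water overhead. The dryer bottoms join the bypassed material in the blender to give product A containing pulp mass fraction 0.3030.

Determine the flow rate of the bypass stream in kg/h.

482.2 kg/h

All 2120×0.230 = 487.6 kg/h of pulp reaches A, so A = 487.6/0.303 = 1609.2 kg/h and vapour = 510.76 kg/h.
The evaporator receives (1−α)·2120 of feed at 0.770 water and removes 0.405 of that water:
0.405×0.770×(1−α)×2120 = 510.76
(1−α) = 510.76/661.12 = 0.7726;  α = 0.2274.
Bypass flow = 0.2274×2120 = 482.16 kg/h.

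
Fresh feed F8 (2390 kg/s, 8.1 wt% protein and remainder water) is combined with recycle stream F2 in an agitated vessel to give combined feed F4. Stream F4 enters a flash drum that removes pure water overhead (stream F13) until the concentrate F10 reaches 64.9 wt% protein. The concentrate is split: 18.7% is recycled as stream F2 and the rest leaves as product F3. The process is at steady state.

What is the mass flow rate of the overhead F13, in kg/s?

2092 kg/s

Overall protein balance (none leaves overhead): protein in fresh feed = protein in product, i.e. 2390×0.081 = (1−0.187)·F10·0.649.
F10 = 193.59/(0.649×0.813) = 366.9 kg/s.
Recycle F2 = 0.187×366.9 = 68.61 kg/s.
Combined feed F4 = 2390 + 68.61 = 2458.6 kg/s.
Overhead F13 = F4 − F10 = 2458.6 − 366.9 = 2091.7 kg/s.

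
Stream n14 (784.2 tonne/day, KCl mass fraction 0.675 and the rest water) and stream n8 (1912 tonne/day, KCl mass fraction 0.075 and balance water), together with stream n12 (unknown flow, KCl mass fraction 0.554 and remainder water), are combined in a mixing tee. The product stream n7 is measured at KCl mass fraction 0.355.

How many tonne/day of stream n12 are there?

1429 tonne/day

Let n12 be the unknown flow. Total out = 2696.2 + n12.
KCl balance: 672.74 + 0.554·n12 = 0.355·(2696.2 + n12)
(0.554 − 0.355)·n12 = 0.355×2696.2 − 672.74 = 284.42
n12 = 284.42 / 0.199 = 1429.2 tonne/day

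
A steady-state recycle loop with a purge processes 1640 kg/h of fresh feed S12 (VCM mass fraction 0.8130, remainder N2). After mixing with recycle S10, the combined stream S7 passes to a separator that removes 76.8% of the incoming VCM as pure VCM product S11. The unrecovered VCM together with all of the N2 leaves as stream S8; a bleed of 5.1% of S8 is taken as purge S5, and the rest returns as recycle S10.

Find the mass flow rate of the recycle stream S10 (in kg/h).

N2 enters only via S12 and leaves only via the purge: 1640×0.187 = 0.051×(N2 in S8), and the separator passes all N2, so N2 in S7 = N2 in S8 = 6013.3 kg/h.
VCM in S7: m_A = 1640×0.813 + (1−0.051)·(1−0.768)·m_A, so m_A = 1333.3/0.7798 = 1709.8 kg/h.
S8 = (1−0.768)×1709.8 + 6013.3 = 6410 kg/h.
Recycle S10 = (1−0.051)×6410 = 6083.1 kg/h.

6083 kg/h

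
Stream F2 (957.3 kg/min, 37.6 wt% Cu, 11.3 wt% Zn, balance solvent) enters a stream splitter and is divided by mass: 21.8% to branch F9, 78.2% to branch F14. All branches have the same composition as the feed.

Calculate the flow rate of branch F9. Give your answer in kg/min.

208.7 kg/min

Branch F9 flow = 0.218×957.3 = 208.69 kg/min.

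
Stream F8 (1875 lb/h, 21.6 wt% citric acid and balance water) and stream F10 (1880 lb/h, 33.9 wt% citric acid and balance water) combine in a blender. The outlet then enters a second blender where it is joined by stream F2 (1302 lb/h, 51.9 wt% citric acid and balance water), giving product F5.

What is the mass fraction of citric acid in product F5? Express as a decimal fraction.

0.340

Overall, product flow = 5057 lb/h.
citric acid in = 1875×0.216 + 1880×0.339 + 1302×0.519 = 1718.1 lb/h.
citric acid fraction in F5 = 0.340.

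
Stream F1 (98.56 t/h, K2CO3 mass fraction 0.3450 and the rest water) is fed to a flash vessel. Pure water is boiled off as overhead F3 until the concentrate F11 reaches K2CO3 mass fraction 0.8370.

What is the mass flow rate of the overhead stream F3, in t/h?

K2CO3 is conserved: 98.56×0.345 = 34.003 t/h all reports to the concentrate.
Concentrate = 34.003/(target fraction) = 40.625 t/h.
Overhead = 98.56 − 40.625 = 57.935 t/h.

57.93 t/h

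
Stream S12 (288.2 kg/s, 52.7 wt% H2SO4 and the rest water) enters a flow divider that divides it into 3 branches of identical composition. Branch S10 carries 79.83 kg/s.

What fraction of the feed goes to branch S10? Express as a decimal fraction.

0.277

Fraction to S10 = 79.83/288.2 = 0.2770.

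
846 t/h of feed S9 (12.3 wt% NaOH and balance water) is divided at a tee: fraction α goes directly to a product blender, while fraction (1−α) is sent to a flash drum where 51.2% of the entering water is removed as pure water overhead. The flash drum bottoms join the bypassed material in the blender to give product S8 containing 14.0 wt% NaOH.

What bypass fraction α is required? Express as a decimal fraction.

All 846×0.123 = 104.06 t/h of NaOH reaches S8, so S8 = 104.06/0.140 = 743.27 t/h and vapour = 102.73 t/h.
The evaporator receives (1−α)·846 of feed at 0.877 water and removes 0.512 of that water:
0.512×0.877×(1−α)×846 = 102.73
(1−α) = 102.73/379.87 = 0.2704;  α = 0.7296.

0.730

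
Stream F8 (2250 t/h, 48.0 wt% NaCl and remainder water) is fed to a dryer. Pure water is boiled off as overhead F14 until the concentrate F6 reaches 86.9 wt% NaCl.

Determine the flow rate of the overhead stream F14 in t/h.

1007 t/h

NaCl is conserved: 2250×0.480 = 1080 t/h all reports to the concentrate.
Concentrate = 1080/(target fraction) = 1242.8 t/h.
Overhead = 2250 − 1242.8 = 1007.2 t/h.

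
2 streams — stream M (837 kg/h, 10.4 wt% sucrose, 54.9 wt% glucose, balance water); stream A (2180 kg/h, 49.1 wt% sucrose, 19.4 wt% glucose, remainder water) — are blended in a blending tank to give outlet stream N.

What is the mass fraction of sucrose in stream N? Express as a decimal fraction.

0.384

Total flow out = 837 + 2180 = 3017 kg/h.
sucrose in = 837×0.104 + 2180×0.491 = 1157.4 kg/h.
sucrose mass fraction in N = 1157.4/3017 = 0.384.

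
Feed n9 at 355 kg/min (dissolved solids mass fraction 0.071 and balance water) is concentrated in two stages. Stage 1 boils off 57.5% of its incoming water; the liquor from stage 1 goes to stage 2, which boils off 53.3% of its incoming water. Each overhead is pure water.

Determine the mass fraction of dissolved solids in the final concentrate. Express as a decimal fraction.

water in feed = 355×0.929 = 329.8 kg/min.
After stage 1: water left = (1−0.575)×329.8 = 140.16; stream total = 165.37 kg/min.
After stage 2: water left = (1−0.533)×140.16 = 65.456; final concentrate = 90.661 kg/min.
dissolved solids fraction = 25.205/90.661 = 0.278.

0.278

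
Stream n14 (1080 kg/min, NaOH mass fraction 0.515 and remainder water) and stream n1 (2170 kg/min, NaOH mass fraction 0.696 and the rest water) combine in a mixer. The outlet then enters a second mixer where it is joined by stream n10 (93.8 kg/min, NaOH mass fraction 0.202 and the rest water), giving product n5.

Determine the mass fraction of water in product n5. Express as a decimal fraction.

Overall, product flow = 3343.8 kg/min.
water in = 1080×0.485 + 2170×0.304 + 93.8×0.798 = 1258.3 kg/min.
water fraction in n5 = 0.376.

0.376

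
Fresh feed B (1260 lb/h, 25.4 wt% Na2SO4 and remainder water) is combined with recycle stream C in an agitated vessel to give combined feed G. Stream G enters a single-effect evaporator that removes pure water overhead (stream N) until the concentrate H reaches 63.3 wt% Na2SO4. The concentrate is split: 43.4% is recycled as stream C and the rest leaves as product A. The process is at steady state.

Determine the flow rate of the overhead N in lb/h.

Overall Na2SO4 balance (none leaves overhead): Na2SO4 in fresh feed = Na2SO4 in product, i.e. 1260×0.254 = (1−0.434)·H·0.633.
H = 320.04/(0.633×0.566) = 893.27 lb/h.
Recycle C = 0.434×893.27 = 387.68 lb/h.
Combined feed G = 1260 + 387.68 = 1647.7 lb/h.
Overhead N = G − H = 1647.7 − 893.27 = 754.41 lb/h.

754.4 lb/h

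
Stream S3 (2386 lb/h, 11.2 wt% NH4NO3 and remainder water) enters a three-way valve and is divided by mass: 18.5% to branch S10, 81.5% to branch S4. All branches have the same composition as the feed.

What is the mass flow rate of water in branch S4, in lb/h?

Branch S4 total = 0.815×2386 = 1944.6 lb/h.
water in S4 = 0.888×1944.6 = 1726.8 lb/h.

1727 lb/h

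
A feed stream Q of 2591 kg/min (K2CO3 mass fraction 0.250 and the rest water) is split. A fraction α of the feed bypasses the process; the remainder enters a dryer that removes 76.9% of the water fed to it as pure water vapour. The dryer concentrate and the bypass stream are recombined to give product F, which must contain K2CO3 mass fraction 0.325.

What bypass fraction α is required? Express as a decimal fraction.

All 2591×0.250 = 647.75 kg/min of K2CO3 reaches F, so F = 647.75/0.325 = 1993.1 kg/min and vapour = 597.92 kg/min.
The evaporator receives (1−α)·2591 of feed at 0.750 water and removes 0.769 of that water:
0.769×0.750×(1−α)×2591 = 597.92
(1−α) = 597.92/1494.4 = 0.4001;  α = 0.5999.

0.600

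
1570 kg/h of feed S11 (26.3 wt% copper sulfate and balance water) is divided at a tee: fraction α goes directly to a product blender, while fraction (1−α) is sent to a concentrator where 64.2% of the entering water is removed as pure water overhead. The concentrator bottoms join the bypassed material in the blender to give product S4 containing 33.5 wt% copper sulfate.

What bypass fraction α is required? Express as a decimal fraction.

0.546

All 1570×0.263 = 412.91 kg/h of copper sulfate reaches S4, so S4 = 412.91/0.335 = 1232.6 kg/h and vapour = 337.43 kg/h.
The evaporator receives (1−α)·1570 of feed at 0.737 water and removes 0.642 of that water:
0.642×0.737×(1−α)×1570 = 337.43
(1−α) = 337.43/742.85 = 0.4542;  α = 0.5458.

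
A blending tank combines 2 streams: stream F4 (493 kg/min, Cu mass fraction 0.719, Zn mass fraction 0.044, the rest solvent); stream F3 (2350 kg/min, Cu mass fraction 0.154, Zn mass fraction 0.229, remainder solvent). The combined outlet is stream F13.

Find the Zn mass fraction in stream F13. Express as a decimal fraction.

0.197

Total flow out = 493 + 2350 = 2843 kg/min.
Zn in = 493×0.044 + 2350×0.229 = 559.84 kg/min.
Zn mass fraction in F13 = 559.84/2843 = 0.197.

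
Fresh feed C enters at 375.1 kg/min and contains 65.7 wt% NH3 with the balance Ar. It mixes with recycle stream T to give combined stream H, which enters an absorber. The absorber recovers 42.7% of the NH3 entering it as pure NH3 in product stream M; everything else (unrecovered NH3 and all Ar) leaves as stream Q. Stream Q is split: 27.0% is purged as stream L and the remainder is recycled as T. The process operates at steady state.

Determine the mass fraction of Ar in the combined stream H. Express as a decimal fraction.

0.5294

Ar enters only via C and leaves only via the purge: 375.1×0.343 = 0.270×(Ar in Q), and the absorber passes all Ar, so Ar in H = Ar in Q = 476.52 kg/min.
NH3 in H: m_A = 375.1×0.657 + (1−0.270)·(1−0.427)·m_A, so m_A = 246.44/0.5817 = 423.65 kg/min.
H = 423.65 + 476.52 = 900.16 kg/min.
Ar fraction in H = 476.52/900.16 = 0.5294.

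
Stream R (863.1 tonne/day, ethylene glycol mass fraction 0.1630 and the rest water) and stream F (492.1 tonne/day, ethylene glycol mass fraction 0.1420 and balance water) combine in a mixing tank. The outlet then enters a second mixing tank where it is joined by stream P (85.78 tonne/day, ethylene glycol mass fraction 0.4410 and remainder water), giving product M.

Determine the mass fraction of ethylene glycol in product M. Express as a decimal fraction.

0.1724

Overall, product flow = 1441 tonne/day.
ethylene glycol in = 863.1×0.163 + 492.1×0.142 + 85.78×0.441 = 248.39 tonne/day.
ethylene glycol fraction in M = 0.1724.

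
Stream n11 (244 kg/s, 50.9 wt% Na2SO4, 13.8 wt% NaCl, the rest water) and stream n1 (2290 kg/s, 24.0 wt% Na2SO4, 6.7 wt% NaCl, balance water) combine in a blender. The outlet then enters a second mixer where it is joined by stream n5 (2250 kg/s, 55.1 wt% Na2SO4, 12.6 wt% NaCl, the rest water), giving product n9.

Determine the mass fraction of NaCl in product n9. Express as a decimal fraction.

Overall, product flow = 4784 kg/s.
NaCl in = 244×0.138 + 2290×0.067 + 2250×0.126 = 470.6 kg/s.
NaCl fraction in n9 = 0.098.

0.098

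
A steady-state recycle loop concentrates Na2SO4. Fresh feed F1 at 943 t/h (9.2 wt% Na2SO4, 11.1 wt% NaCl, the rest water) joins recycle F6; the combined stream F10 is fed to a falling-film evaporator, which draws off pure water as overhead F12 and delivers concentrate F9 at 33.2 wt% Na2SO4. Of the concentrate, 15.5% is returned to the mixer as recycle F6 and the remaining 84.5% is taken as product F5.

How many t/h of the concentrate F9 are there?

309.2 t/h

Overall Na2SO4 balance (none leaves overhead): Na2SO4 in fresh feed = Na2SO4 in product, i.e. 943×0.092 = (1−0.155)·F9·0.332.
F9 = 86.756/(0.332×0.845) = 309.25 t/h.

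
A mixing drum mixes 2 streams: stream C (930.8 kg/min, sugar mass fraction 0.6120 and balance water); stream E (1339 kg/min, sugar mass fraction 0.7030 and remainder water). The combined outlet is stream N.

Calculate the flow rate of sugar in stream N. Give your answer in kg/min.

sugar out = sugar in = 930.8×0.612 + 1339×0.703 = 1511 kg/min.

1511 kg/min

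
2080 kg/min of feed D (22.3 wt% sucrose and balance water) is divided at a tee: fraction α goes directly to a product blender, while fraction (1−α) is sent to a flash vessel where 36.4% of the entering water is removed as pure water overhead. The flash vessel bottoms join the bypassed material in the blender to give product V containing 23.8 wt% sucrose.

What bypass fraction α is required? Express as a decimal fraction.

All 2080×0.223 = 463.84 kg/min of sucrose reaches V, so V = 463.84/0.238 = 1948.9 kg/min and vapour = 131.09 kg/min.
The evaporator receives (1−α)·2080 of feed at 0.777 water and removes 0.364 of that water:
0.364×0.777×(1−α)×2080 = 131.09
(1−α) = 131.09/588.28 = 0.2228;  α = 0.7772.

0.777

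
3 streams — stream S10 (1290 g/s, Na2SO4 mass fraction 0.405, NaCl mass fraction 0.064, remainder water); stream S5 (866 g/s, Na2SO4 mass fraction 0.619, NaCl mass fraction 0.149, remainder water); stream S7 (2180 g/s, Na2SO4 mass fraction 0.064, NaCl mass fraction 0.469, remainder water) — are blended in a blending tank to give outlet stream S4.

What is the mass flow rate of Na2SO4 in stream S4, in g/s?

1198 g/s

Na2SO4 out = Na2SO4 in = 1290×0.405 + 866×0.619 + 2180×0.064 = 1198 g/s.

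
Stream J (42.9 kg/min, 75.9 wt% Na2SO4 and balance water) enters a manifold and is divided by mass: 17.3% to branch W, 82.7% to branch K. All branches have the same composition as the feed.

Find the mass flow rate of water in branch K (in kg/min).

Branch K total = 0.827×42.9 = 35.478 kg/min.
water in K = 0.241×35.478 = 8.5503 kg/min.

8.55 kg/min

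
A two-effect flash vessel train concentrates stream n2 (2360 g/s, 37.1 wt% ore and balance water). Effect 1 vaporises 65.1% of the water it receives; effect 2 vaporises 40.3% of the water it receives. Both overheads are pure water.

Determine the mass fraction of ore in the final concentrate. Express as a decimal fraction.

0.7390

water in feed = 2360×0.629 = 1484.4 g/s.
After stage 1: water left = (1−0.651)×1484.4 = 518.07; stream total = 1393.6 g/s.
After stage 2: water left = (1−0.403)×518.07 = 309.29; final concentrate = 1184.8 g/s.
ore fraction = 875.56/1184.8 = 0.7390.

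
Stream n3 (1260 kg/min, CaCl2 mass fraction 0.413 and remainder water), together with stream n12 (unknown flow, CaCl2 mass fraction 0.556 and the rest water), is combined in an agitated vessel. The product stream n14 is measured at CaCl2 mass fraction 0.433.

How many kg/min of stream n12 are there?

Let n12 be the unknown flow. Total out = 1260 + n12.
CaCl2 balance: 520.38 + 0.556·n12 = 0.433·(1260 + n12)
(0.556 − 0.433)·n12 = 0.433×1260 − 520.38 = 25.2
n12 = 25.2 / 0.123 = 204.88 kg/min

204.9 kg/min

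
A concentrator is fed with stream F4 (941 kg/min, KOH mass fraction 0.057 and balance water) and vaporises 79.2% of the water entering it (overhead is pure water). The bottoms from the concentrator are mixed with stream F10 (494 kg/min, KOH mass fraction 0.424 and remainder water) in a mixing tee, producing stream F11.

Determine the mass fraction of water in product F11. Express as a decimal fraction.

0.641

Vapour removed = 0.792×0.943×941 = 702.79 kg/min; concentrate = 238.21 kg/min.
water reaching the mixer = 184.57 (from concentrate) + 494×0.576 = 469.12 kg/min.
Product flow = 238.21 + 494 = 732.21 kg/min; water fraction = 0.641.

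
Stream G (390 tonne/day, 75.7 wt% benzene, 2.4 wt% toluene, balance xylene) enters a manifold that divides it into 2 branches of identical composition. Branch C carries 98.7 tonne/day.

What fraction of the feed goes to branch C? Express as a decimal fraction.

Fraction to C = 98.7/390 = 0.2531.

0.253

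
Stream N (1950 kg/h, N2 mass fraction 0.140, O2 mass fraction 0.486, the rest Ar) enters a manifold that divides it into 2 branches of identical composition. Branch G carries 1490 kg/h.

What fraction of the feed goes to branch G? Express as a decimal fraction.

0.764

Fraction to G = 1490/1950 = 0.7641.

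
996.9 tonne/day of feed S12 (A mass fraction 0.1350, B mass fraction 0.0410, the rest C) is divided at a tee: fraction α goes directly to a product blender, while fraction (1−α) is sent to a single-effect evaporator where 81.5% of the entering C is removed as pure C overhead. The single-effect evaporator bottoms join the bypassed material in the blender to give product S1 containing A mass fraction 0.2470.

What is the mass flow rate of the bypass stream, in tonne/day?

323.8 tonne/day

All 996.9×0.135 = 134.58 tonne/day of A reaches S1, so S1 = 134.58/0.247 = 544.86 tonne/day and vapour = 452.04 tonne/day.
The evaporator receives (1−α)·996.9 of feed at 0.824 C and removes 0.815 of that C:
0.815×0.824×(1−α)×996.9 = 452.04
(1−α) = 452.04/669.48 = 0.6752;  α = 0.3248.
Bypass flow = 0.3248×996.9 = 323.79 tonne/day.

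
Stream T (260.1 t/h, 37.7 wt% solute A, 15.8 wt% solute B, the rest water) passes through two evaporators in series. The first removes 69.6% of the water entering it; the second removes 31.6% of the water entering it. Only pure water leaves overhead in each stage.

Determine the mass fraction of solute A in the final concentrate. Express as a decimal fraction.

water in feed = 260.1×0.465 = 120.95 t/h.
After stage 1: water left = (1−0.696)×120.95 = 36.768; stream total = 175.92 t/h.
After stage 2: water left = (1−0.316)×36.768 = 25.149; final concentrate = 164.3 t/h.
solute A fraction = 98.058/164.3 = 0.5968.

0.5968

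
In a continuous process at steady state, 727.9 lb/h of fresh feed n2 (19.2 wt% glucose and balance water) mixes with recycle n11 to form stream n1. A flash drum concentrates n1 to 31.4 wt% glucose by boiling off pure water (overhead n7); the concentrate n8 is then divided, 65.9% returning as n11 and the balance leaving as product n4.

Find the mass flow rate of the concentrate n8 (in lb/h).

Overall glucose balance (none leaves overhead): glucose in fresh feed = glucose in product, i.e. 727.9×0.192 = (1−0.659)·n8·0.314.
n8 = 139.76/(0.314×0.341) = 1305.2 lb/h.

1305 lb/h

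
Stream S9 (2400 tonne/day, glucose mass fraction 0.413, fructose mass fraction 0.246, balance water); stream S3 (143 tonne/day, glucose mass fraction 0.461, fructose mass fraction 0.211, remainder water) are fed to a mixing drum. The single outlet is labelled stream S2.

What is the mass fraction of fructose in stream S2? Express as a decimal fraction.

0.244

Total flow out = 2400 + 143 = 2543 tonne/day.
fructose in = 2400×0.246 + 143×0.211 = 620.57 tonne/day.
fructose mass fraction in S2 = 620.57/2543 = 0.244.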